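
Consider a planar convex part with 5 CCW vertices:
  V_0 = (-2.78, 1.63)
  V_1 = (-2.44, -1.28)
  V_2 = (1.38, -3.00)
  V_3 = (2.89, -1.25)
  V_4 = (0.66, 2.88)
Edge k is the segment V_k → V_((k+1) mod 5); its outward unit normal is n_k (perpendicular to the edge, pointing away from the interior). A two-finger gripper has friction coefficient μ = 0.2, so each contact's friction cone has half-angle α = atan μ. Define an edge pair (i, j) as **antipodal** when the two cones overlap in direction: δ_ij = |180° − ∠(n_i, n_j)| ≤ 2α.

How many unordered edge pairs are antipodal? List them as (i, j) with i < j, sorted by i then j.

α = atan 0.2 = 11.31°;  2α = 22.62°
n_0 = (-0.9932, -0.1160)
n_1 = (-0.4106, -0.9118)
n_2 = (+0.7571, -0.6533)
n_3 = (+0.8799, +0.4751)
n_4 = (-0.3415, +0.9399)
  (0,1): δ = 120.90°  ·
  (0,2): δ = 47.45°  ·
  (0,3): δ = 21.70°  ✓
  (0,4): δ = 103.31°  ·
  (1,2): δ = 106.55°  ·
  (1,3): δ = 37.39°  ·
  (1,4): δ = 44.21°  ·
  (2,3): δ = 110.84°  ·
  (2,4): δ = 29.24°  ·
  (3,4): δ = 98.40°  ·
antipodal pairs: 1

count = 1; pairs: (0,3)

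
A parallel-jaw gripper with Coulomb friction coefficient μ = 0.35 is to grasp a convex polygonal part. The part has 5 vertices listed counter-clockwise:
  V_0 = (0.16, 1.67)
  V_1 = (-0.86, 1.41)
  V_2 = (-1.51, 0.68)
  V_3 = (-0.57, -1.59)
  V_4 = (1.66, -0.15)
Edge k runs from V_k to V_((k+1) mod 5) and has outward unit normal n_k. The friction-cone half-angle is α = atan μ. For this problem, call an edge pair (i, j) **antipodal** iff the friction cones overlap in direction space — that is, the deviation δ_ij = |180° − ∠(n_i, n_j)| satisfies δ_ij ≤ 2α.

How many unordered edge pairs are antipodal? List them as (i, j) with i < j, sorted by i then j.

α = atan 0.35 = 19.29°;  2α = 38.58°
n_0 = (-0.2470, +0.9690)
n_1 = (-0.7468, +0.6650)
n_2 = (-0.9239, -0.3826)
n_3 = (+0.5425, -0.8401)
n_4 = (+0.7717, +0.6360)
  (0,1): δ = 145.98°  ·
  (0,2): δ = 81.81°  ·
  (0,3): δ = 18.55°  ✓
  (0,4): δ = 115.19°  ·
  (1,2): δ = 115.82°  ·
  (1,3): δ = 15.47°  ✓
  (1,4): δ = 81.18°  ·
  (2,3): δ = 79.64°  ·
  (2,4): δ = 17.00°  ✓
  (3,4): δ = 83.36°  ·
antipodal pairs: 3

count = 3; pairs: (0,3), (1,3), (2,4)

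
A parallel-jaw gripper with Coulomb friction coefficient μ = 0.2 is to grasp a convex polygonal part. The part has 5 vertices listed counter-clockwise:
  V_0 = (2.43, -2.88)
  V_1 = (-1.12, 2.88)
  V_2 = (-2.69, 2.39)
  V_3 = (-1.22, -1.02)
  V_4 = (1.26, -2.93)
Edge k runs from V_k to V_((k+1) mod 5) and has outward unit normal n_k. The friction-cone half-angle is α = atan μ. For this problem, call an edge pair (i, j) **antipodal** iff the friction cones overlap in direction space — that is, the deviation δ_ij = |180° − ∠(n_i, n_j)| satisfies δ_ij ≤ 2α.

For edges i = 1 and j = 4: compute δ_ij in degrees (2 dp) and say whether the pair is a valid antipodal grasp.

δ = 14.89°, valid

α = atan 0.2 = 11.31°;  2α = 22.62°
edge 1: e_1 = (-1.57, -0.49);  n_1 = (-0.2979, +0.9546)
edge 4: e_4 = (+1.17, +0.05);  n_4 = (+0.0427, -0.9991)
∠(n_1, n_4) = 165.11°
δ = |180° − 165.11°| = 14.89°
14.89° ≤ 2α = 22.62°  →  valid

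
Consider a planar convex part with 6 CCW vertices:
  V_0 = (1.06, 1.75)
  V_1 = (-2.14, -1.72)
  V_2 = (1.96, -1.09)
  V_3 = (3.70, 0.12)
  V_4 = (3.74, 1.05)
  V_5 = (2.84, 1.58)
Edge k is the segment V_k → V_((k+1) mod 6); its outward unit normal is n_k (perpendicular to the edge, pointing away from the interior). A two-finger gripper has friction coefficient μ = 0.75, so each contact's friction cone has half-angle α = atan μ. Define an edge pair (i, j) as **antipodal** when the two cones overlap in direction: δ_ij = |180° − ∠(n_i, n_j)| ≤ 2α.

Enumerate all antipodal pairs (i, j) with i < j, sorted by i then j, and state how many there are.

count = 7; pairs: (0,1), (0,2), (0,3), (1,4), (1,5), (2,4), (2,5)

α = atan 0.75 = 36.87°;  2α = 73.74°
n_0 = (-0.7351, +0.6779)
n_1 = (+0.1519, -0.9884)
n_2 = (+0.5709, -0.8210)
n_3 = (+0.9991, -0.0430)
n_4 = (+0.5074, +0.8617)
n_5 = (+0.0951, +0.9955)
  (0,1): δ = 38.58°  ✓
  (0,2): δ = 12.50°  ✓
  (0,3): δ = 40.22°  ✓
  (0,4): δ = 102.19°  ·
  (0,5): δ = 127.23°  ·
  (1,2): δ = 153.92°  ·
  (1,3): δ = 101.20°  ·
  (1,4): δ = 39.23°  ✓
  (1,5): δ = 14.19°  ✓
  (2,3): δ = 127.28°  ·
  (2,4): δ = 65.31°  ✓
  (2,5): δ = 40.27°  ✓
  (3,4): δ = 118.03°  ·
  (3,5): δ = 92.99°  ·
  (4,5): δ = 154.96°  ·
antipodal pairs: 7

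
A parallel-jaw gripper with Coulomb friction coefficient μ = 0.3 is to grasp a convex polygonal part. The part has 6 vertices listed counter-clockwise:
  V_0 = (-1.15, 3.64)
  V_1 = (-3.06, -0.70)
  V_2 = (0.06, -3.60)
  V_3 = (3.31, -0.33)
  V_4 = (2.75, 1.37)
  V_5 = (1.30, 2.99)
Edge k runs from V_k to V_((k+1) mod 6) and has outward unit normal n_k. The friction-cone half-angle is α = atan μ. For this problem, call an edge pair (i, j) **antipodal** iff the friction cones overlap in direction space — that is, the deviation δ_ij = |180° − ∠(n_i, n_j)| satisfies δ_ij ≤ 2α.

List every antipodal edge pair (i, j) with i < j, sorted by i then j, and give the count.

α = atan 0.3 = 16.70°;  2α = 33.40°
n_0 = (-0.9153, +0.4028)
n_1 = (-0.6808, -0.7325)
n_2 = (+0.7093, -0.7049)
n_3 = (+0.9498, +0.3129)
n_4 = (+0.7451, +0.6669)
n_5 = (+0.2564, +0.9666)
  (0,1): δ = 109.15°  ·
  (0,2): δ = 21.07°  ✓
  (0,3): δ = 41.99°  ·
  (0,4): δ = 65.58°  ·
  (0,5): δ = 98.90°  ·
  (1,2): δ = 91.92°  ·
  (1,3): δ = 28.86°  ✓
  (1,4): δ = 5.26°  ✓
  (1,5): δ = 28.05°  ✓
  (2,3): δ = 116.94°  ·
  (2,4): δ = 93.35°  ·
  (2,5): δ = 60.03°  ·
  (3,4): δ = 156.40°  ·
  (3,5): δ = 123.09°  ·
  (4,5): δ = 146.69°  ·
antipodal pairs: 4

count = 4; pairs: (0,2), (1,3), (1,4), (1,5)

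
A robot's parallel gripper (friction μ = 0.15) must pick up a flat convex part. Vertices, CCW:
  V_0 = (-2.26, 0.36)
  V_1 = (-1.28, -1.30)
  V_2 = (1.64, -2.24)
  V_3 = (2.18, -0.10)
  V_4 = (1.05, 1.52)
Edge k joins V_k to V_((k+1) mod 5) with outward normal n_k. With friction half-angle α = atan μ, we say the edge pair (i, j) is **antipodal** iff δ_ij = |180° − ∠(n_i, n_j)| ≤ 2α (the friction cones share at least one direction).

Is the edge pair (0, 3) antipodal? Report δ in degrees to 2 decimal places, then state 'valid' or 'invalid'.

α = atan 0.15 = 8.53°;  2α = 17.06°
edge 0: e_0 = (+0.98, -1.66);  n_0 = (-0.8611, -0.5084)
edge 3: e_3 = (-1.13, +1.62);  n_3 = (+0.8202, +0.5721)
∠(n_0, n_3) = 175.66°
δ = |180° − 175.66°| = 4.34°
4.34° ≤ 2α = 17.06°  →  valid

δ = 4.34°, valid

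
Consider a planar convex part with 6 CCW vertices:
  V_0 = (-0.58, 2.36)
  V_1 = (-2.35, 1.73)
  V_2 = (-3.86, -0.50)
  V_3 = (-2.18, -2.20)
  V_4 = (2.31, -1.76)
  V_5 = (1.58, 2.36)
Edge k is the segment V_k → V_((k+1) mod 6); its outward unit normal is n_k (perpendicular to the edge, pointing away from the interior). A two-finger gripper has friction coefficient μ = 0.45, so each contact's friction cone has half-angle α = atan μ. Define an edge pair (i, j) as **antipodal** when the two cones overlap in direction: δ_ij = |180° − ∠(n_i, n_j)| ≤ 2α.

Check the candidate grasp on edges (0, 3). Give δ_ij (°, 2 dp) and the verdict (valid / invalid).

δ = 14.00°, valid

α = atan 0.45 = 24.23°;  2α = 48.46°
edge 0: e_0 = (-1.77, -0.63);  n_0 = (-0.3353, +0.9421)
edge 3: e_3 = (+4.49, +0.44);  n_3 = (+0.0975, -0.9952)
∠(n_0, n_3) = 166.00°
δ = |180° − 166.00°| = 14.00°
14.00° ≤ 2α = 48.46°  →  valid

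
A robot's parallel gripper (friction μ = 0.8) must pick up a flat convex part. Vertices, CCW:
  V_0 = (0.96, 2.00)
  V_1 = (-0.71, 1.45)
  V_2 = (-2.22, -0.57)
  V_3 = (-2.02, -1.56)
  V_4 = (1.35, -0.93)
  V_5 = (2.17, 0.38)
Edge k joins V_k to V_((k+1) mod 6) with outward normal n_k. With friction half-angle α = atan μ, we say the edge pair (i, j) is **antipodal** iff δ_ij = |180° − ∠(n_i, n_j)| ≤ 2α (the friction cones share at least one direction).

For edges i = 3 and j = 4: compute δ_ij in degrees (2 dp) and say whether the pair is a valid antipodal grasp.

α = atan 0.8 = 38.66°;  2α = 77.32°
edge 3: e_3 = (+3.37, +0.63);  n_3 = (+0.1838, -0.9830)
edge 4: e_4 = (+0.82, +1.31);  n_4 = (+0.8476, -0.5306)
∠(n_3, n_4) = 47.37°
δ = |180° − 47.37°| = 132.63°
132.63° > 2α = 77.32°  →  invalid

δ = 132.63°, invalid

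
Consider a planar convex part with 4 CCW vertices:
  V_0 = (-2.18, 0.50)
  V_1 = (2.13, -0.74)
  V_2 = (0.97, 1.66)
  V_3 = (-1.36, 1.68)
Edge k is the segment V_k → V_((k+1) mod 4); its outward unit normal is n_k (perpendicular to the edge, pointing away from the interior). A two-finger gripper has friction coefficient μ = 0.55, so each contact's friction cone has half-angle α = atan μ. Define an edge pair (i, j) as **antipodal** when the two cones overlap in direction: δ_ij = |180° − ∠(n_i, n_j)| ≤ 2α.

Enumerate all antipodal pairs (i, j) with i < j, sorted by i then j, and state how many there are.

α = atan 0.55 = 28.81°;  2α = 57.62°
n_0 = (-0.2765, -0.9610)
n_1 = (+0.9003, +0.4352)
n_2 = (+0.0086, +1.0000)
n_3 = (-0.8212, +0.5707)
  (0,1): δ = 48.15°  ✓
  (0,2): δ = 15.56°  ✓
  (0,3): δ = 71.25°  ·
  (1,2): δ = 116.29°  ·
  (1,3): δ = 60.59°  ·
  (2,3): δ = 124.30°  ·
antipodal pairs: 2

count = 2; pairs: (0,1), (0,2)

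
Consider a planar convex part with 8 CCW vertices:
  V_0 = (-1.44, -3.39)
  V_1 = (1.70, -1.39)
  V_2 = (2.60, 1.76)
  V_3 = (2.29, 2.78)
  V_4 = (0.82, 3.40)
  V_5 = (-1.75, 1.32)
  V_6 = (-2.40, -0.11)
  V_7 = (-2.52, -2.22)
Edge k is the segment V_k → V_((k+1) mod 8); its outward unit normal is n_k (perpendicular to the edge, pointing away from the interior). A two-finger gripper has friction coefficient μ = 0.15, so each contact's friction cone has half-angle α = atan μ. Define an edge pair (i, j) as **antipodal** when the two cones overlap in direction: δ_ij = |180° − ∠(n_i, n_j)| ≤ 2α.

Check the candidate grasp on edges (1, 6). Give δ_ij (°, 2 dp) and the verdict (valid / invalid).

δ = 12.69°, valid

α = atan 0.15 = 8.53°;  2α = 17.06°
edge 1: e_1 = (+0.90, +3.15);  n_1 = (+0.9615, -0.2747)
edge 6: e_6 = (-0.12, -2.11);  n_6 = (-0.9984, +0.0568)
∠(n_1, n_6) = 167.31°
δ = |180° − 167.31°| = 12.69°
12.69° ≤ 2α = 17.06°  →  valid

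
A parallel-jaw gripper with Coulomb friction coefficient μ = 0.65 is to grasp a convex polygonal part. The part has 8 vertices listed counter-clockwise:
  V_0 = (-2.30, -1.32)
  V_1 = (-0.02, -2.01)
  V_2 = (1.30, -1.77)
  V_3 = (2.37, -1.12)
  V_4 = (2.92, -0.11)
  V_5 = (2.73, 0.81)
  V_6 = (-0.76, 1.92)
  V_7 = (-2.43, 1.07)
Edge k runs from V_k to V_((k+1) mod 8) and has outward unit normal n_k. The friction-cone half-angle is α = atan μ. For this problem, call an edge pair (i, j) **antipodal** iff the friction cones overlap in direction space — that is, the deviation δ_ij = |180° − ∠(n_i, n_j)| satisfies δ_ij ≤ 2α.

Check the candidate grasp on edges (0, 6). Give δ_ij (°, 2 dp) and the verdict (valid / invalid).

δ = 43.81°, valid

α = atan 0.65 = 33.02°;  2α = 66.05°
edge 0: e_0 = (+2.28, -0.69);  n_0 = (-0.2897, -0.9571)
edge 6: e_6 = (-1.67, -0.85);  n_6 = (-0.4536, +0.8912)
∠(n_0, n_6) = 136.19°
δ = |180° − 136.19°| = 43.81°
43.81° ≤ 2α = 66.05°  →  valid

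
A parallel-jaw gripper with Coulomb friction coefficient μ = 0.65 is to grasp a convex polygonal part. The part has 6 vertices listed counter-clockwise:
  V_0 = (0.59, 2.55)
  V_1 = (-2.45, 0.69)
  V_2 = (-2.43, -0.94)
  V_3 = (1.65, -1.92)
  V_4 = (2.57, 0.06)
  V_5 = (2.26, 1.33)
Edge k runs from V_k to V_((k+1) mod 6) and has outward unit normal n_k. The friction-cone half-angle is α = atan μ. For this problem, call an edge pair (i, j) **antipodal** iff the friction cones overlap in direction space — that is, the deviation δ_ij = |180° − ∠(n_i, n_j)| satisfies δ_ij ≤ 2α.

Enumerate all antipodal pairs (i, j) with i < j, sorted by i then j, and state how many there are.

count = 7; pairs: (0,2), (0,3), (1,3), (1,4), (1,5), (2,4), (2,5)

α = atan 0.65 = 33.02°;  2α = 66.05°
n_0 = (-0.5219, +0.8530)
n_1 = (-0.9999, -0.0123)
n_2 = (-0.2336, -0.9723)
n_3 = (+0.9069, -0.4214)
n_4 = (+0.9715, +0.2371)
n_5 = (+0.5899, +0.8075)
  (0,1): δ = 120.76°  ·
  (0,2): δ = 44.97°  ✓
  (0,3): δ = 33.62°  ✓
  (0,4): δ = 72.26°  ·
  (0,5): δ = 112.39°  ·
  (1,2): δ = 104.21°  ·
  (1,3): δ = 25.62°  ✓
  (1,4): δ = 13.01°  ✓
  (1,5): δ = 53.15°  ✓
  (2,3): δ = 101.42°  ·
  (2,4): δ = 62.78°  ✓
  (2,5): δ = 22.64°  ✓
  (3,4): δ = 141.36°  ·
  (3,5): δ = 101.23°  ·
  (4,5): δ = 139.87°  ·
antipodal pairs: 7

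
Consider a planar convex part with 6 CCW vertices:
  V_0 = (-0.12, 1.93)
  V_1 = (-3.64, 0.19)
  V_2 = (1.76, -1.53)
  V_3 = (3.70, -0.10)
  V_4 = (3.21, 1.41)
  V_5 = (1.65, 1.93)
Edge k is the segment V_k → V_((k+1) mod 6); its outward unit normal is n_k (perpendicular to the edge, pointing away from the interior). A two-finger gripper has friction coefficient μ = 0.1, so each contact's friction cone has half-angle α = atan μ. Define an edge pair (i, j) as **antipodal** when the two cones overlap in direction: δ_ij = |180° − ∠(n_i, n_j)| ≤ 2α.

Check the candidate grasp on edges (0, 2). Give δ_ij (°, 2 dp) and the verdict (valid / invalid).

α = atan 0.1 = 5.71°;  2α = 11.42°
edge 0: e_0 = (-3.52, -1.74);  n_0 = (-0.4431, +0.8965)
edge 2: e_2 = (+1.94, +1.43);  n_2 = (+0.5933, -0.8050)
∠(n_0, n_2) = 169.91°
δ = |180° − 169.91°| = 10.09°
10.09° ≤ 2α = 11.42°  →  valid

δ = 10.09°, valid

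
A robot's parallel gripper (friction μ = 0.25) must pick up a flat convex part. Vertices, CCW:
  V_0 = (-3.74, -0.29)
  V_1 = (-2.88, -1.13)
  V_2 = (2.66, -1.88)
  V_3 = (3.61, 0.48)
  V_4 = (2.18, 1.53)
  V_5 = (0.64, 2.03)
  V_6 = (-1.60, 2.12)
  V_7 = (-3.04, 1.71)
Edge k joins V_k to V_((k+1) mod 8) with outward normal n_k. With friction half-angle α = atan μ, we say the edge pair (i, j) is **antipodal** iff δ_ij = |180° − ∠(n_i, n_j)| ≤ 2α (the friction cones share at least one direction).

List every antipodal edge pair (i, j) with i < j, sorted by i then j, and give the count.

α = atan 0.25 = 14.04°;  2α = 28.07°
n_0 = (-0.6987, -0.7154)
n_1 = (-0.1342, -0.9910)
n_2 = (+0.9277, -0.3734)
n_3 = (+0.5919, +0.8060)
n_4 = (+0.3088, +0.9511)
n_5 = (+0.0401, +0.9992)
n_6 = (-0.2738, +0.9618)
n_7 = (-0.9439, +0.3304)
  (0,1): δ = 143.38°  ·
  (0,2): δ = 67.60°  ·
  (0,3): δ = 8.04°  ✓
  (0,4): δ = 26.34°  ✓
  (0,5): δ = 42.03°  ·
  (0,6): δ = 60.22°  ·
  (0,7): δ = 115.04°  ·
  (1,2): δ = 104.22°  ·
  (1,3): δ = 28.58°  ·
  (1,4): δ = 10.28°  ✓
  (1,5): δ = 5.41°  ✓
  (1,6): δ = 23.60°  ✓
  (1,7): δ = 78.42°  ·
  (2,3): δ = 104.36°  ·
  (2,4): δ = 86.06°  ·
  (2,5): δ = 70.37°  ·
  (2,6): δ = 52.18°  ·
  (2,7): δ = 2.64°  ✓
  (3,4): δ = 161.70°  ·
  (3,5): δ = 146.01°  ·
  (3,6): δ = 127.82°  ·
  (3,7): δ = 73.00°  ·
  (4,5): δ = 164.31°  ·
  (4,6): δ = 146.12°  ·
  (4,7): δ = 91.30°  ·
  (5,6): δ = 161.81°  ·
  (5,7): δ = 106.99°  ·
  (6,7): δ = 125.18°  ·
antipodal pairs: 6

count = 6; pairs: (0,3), (0,4), (1,4), (1,5), (1,6), (2,7)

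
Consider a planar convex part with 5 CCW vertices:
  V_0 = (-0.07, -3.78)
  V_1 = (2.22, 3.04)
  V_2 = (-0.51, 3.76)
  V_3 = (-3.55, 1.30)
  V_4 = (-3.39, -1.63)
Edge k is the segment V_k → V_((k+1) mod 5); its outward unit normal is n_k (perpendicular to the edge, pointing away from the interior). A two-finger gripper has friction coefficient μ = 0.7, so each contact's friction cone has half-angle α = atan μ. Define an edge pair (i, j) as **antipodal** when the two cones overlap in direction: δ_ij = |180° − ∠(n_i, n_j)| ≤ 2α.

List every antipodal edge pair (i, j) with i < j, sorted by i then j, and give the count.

count = 3; pairs: (0,2), (0,3), (1,4)

α = atan 0.7 = 34.99°;  2α = 69.98°
n_0 = (+0.9480, -0.3183)
n_1 = (+0.2550, +0.9669)
n_2 = (-0.6291, +0.7774)
n_3 = (-0.9985, -0.0545)
n_4 = (-0.5436, -0.8394)
  (0,1): δ = 86.21°  ·
  (0,2): δ = 32.46°  ✓
  (0,3): δ = 21.69°  ✓
  (0,4): δ = 75.63°  ·
  (1,2): δ = 126.25°  ·
  (1,3): δ = 72.10°  ·
  (1,4): δ = 18.15°  ✓
  (2,3): δ = 125.85°  ·
  (2,4): δ = 71.91°  ·
  (3,4): δ = 126.05°  ·
antipodal pairs: 3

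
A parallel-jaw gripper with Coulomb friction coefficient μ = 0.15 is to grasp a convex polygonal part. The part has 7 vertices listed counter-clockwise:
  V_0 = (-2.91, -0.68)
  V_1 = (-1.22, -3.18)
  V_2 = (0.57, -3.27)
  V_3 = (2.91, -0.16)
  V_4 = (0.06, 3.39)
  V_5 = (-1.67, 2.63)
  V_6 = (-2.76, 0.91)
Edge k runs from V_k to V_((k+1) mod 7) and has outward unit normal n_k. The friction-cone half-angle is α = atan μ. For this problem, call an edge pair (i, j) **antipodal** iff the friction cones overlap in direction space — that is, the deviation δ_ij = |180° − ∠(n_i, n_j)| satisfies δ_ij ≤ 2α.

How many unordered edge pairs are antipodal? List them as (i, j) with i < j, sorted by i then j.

count = 2; pairs: (0,3), (2,5)

α = atan 0.15 = 8.53°;  2α = 17.06°
n_0 = (-0.8285, -0.5600)
n_1 = (-0.0502, -0.9987)
n_2 = (+0.7991, -0.6012)
n_3 = (+0.7798, +0.6260)
n_4 = (-0.4022, +0.9155)
n_5 = (-0.8447, +0.5353)
n_6 = (-0.9956, +0.0939)
  (0,1): δ = 126.94°  ·
  (0,2): δ = 71.02°  ·
  (0,3): δ = 4.70°  ✓
  (0,4): δ = 79.66°  ·
  (0,5): δ = 113.58°  ·
  (0,6): δ = 140.55°  ·
  (1,2): δ = 124.08°  ·
  (1,3): δ = 48.36°  ·
  (1,4): δ = 26.59°  ·
  (1,5): δ = 60.52°  ·
  (1,6): δ = 87.49°  ·
  (2,3): δ = 104.28°  ·
  (2,4): δ = 29.33°  ·
  (2,5): δ = 4.59°  ✓
  (2,6): δ = 31.57°  ·
  (3,4): δ = 105.04°  ·
  (3,5): δ = 71.12°  ·
  (3,6): δ = 44.15°  ·
  (4,5): δ = 146.08°  ·
  (4,6): δ = 119.11°  ·
  (5,6): δ = 153.03°  ·
antipodal pairs: 2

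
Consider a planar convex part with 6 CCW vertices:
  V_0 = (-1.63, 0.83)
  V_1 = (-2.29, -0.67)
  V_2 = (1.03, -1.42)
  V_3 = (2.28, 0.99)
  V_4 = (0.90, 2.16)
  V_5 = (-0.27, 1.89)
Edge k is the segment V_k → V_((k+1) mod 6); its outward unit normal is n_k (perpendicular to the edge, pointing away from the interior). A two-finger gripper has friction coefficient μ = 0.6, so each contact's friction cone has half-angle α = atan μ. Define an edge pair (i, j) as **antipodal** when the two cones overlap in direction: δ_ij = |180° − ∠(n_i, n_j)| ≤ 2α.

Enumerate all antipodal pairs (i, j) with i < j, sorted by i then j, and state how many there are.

α = atan 0.6 = 30.96°;  2α = 61.93°
n_0 = (-0.9153, +0.4027)
n_1 = (-0.2204, -0.9754)
n_2 = (+0.8877, -0.4604)
n_3 = (+0.6467, +0.7628)
n_4 = (-0.2249, +0.9744)
n_5 = (-0.6147, +0.7887)
  (0,1): δ = 78.98°  ·
  (0,2): δ = 3.67°  ✓
  (0,3): δ = 73.46°  ·
  (0,4): δ = 126.74°  ·
  (0,5): δ = 151.68°  ·
  (1,2): δ = 104.68°  ·
  (1,3): δ = 27.56°  ✓
  (1,4): δ = 25.72°  ✓
  (1,5): δ = 50.66°  ✓
  (2,3): δ = 102.88°  ·
  (2,4): δ = 49.59°  ✓
  (2,5): δ = 24.65°  ✓
  (3,4): δ = 126.71°  ·
  (3,5): δ = 101.77°  ·
  (4,5): δ = 155.06°  ·
antipodal pairs: 6

count = 6; pairs: (0,2), (1,3), (1,4), (1,5), (2,4), (2,5)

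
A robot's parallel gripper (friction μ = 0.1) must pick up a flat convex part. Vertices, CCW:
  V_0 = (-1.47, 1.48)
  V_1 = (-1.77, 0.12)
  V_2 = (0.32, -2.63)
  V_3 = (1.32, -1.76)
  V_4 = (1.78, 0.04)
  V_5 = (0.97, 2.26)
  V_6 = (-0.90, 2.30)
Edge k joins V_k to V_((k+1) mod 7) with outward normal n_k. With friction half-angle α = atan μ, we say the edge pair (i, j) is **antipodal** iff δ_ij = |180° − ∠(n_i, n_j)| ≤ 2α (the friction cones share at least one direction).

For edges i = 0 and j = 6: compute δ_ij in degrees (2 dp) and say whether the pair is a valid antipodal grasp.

δ = 157.64°, invalid

α = atan 0.1 = 5.71°;  2α = 11.42°
edge 0: e_0 = (-0.30, -1.36);  n_0 = (-0.9765, +0.2154)
edge 6: e_6 = (-0.57, -0.82);  n_6 = (-0.8211, +0.5708)
∠(n_0, n_6) = 22.36°
δ = |180° − 22.36°| = 157.64°
157.64° > 2α = 11.42°  →  invalid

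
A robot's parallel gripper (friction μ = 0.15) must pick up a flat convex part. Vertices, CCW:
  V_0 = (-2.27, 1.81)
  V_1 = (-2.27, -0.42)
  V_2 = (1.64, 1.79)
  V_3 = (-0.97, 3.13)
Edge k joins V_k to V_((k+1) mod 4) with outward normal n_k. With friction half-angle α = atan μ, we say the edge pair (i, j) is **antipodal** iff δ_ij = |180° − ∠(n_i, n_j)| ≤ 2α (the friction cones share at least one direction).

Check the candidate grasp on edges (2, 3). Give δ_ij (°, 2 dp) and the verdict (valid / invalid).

α = atan 0.15 = 8.53°;  2α = 17.06°
edge 2: e_2 = (-2.61, +1.34);  n_2 = (+0.4567, +0.8896)
edge 3: e_3 = (-1.30, -1.32);  n_3 = (-0.7125, +0.7017)
∠(n_2, n_3) = 72.61°
δ = |180° − 72.61°| = 107.39°
107.39° > 2α = 17.06°  →  invalid

δ = 107.39°, invalid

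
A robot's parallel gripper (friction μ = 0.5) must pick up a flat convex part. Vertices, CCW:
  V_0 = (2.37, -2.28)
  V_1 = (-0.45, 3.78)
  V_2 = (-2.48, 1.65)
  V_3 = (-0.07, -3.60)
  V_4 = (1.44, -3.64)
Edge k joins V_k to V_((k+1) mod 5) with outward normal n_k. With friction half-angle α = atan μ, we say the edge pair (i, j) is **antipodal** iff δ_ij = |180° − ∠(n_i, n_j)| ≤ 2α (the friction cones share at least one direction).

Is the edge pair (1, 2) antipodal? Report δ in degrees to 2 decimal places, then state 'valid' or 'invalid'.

δ = 111.72°, invalid

α = atan 0.5 = 26.57°;  2α = 53.13°
edge 1: e_1 = (-2.03, -2.13);  n_1 = (-0.7239, +0.6899)
edge 2: e_2 = (+2.41, -5.25);  n_2 = (-0.9088, -0.4172)
∠(n_1, n_2) = 68.28°
δ = |180° − 68.28°| = 111.72°
111.72° > 2α = 53.13°  →  invalid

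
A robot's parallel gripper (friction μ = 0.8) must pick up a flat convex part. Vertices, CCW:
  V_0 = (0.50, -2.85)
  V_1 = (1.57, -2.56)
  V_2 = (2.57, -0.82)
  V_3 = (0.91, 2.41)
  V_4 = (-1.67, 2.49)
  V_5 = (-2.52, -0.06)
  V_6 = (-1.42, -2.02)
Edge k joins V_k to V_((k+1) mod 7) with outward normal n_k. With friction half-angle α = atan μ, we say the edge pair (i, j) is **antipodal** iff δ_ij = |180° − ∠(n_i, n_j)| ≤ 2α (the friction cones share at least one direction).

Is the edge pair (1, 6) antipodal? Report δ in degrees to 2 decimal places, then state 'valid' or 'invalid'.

α = atan 0.8 = 38.66°;  2α = 77.32°
edge 1: e_1 = (+1.00, +1.74);  n_1 = (+0.8670, -0.4983)
edge 6: e_6 = (+1.92, -0.83);  n_6 = (-0.3968, -0.9179)
∠(n_1, n_6) = 83.49°
δ = |180° − 83.49°| = 96.51°
96.51° > 2α = 77.32°  →  invalid

δ = 96.51°, invalid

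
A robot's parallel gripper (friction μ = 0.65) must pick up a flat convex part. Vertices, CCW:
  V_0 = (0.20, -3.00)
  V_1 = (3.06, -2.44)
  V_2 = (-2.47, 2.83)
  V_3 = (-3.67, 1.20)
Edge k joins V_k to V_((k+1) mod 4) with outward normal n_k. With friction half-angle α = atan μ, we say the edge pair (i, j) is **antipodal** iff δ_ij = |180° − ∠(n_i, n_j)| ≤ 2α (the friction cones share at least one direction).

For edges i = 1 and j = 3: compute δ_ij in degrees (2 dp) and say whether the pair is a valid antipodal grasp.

α = atan 0.65 = 33.02°;  2α = 66.05°
edge 1: e_1 = (-5.53, +5.27);  n_1 = (+0.6899, +0.7239)
edge 3: e_3 = (+3.87, -4.20);  n_3 = (-0.7354, -0.6776)
∠(n_1, n_3) = 176.28°
δ = |180° − 176.28°| = 3.72°
3.72° ≤ 2α = 66.05°  →  valid

δ = 3.72°, valid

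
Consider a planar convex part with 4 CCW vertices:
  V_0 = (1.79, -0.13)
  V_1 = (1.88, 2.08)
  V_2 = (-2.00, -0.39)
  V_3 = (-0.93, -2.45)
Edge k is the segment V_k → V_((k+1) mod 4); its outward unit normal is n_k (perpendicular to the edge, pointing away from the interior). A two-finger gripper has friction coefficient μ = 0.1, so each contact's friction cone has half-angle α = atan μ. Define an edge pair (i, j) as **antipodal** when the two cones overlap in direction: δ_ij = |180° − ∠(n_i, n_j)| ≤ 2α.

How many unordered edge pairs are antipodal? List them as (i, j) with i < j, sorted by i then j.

α = atan 0.1 = 5.71°;  2α = 11.42°
n_0 = (+0.9992, -0.0407)
n_1 = (-0.5370, +0.8436)
n_2 = (-0.8874, -0.4609)
n_3 = (+0.6489, -0.7608)
  (0,1): δ = 55.19°  ·
  (0,2): δ = 29.78°  ·
  (0,3): δ = 132.79°  ·
  (1,2): δ = 95.03°  ·
  (1,3): δ = 7.98°  ✓
  (2,3): δ = 76.99°  ·
antipodal pairs: 1

count = 1; pairs: (1,3)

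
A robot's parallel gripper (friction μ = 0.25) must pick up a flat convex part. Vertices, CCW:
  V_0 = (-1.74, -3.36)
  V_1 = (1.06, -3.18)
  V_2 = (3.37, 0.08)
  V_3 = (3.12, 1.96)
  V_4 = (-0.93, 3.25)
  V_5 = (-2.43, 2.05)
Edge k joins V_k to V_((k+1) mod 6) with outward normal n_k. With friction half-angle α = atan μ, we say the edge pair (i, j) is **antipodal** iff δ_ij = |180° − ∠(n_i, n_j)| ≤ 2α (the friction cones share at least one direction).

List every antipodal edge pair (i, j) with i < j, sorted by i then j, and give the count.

α = atan 0.25 = 14.04°;  2α = 28.07°
n_0 = (+0.0642, -0.9979)
n_1 = (+0.8159, -0.5782)
n_2 = (+0.9913, +0.1318)
n_3 = (+0.3035, +0.9528)
n_4 = (-0.6247, +0.7809)
n_5 = (-0.9920, -0.1265)
  (0,1): δ = 129.00°  ·
  (0,2): δ = 86.10°  ·
  (0,3): δ = 21.35°  ✓
  (0,4): δ = 34.98°  ·
  (0,5): δ = 93.59°  ·
  (1,2): δ = 137.10°  ·
  (1,3): δ = 72.35°  ·
  (1,4): δ = 16.02°  ✓
  (1,5): δ = 42.59°  ·
  (2,3): δ = 115.24°  ·
  (2,4): δ = 58.91°  ·
  (2,5): δ = 0.31°  ✓
  (3,4): δ = 123.67°  ·
  (3,5): δ = 65.06°  ·
  (4,5): δ = 121.39°  ·
antipodal pairs: 3

count = 3; pairs: (0,3), (1,4), (2,5)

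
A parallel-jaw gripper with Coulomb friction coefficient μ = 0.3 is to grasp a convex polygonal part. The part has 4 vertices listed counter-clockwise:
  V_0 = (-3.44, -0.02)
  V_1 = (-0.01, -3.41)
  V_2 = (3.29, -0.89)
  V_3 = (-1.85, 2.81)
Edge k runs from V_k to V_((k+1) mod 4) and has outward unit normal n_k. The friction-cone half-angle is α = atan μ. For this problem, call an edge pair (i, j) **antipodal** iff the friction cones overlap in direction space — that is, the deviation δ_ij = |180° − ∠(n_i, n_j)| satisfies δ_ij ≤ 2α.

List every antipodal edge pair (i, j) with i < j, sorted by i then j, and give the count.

count = 2; pairs: (0,2), (1,3)

α = atan 0.3 = 16.70°;  2α = 33.40°
n_0 = (-0.7029, -0.7112)
n_1 = (+0.6069, -0.7948)
n_2 = (+0.5842, +0.8116)
n_3 = (-0.8718, +0.4898)
  (0,1): δ = 97.97°  ·
  (0,2): δ = 8.92°  ✓
  (0,3): δ = 105.34°  ·
  (1,2): δ = 73.11°  ·
  (1,3): δ = 23.30°  ✓
  (2,3): δ = 83.58°  ·
antipodal pairs: 2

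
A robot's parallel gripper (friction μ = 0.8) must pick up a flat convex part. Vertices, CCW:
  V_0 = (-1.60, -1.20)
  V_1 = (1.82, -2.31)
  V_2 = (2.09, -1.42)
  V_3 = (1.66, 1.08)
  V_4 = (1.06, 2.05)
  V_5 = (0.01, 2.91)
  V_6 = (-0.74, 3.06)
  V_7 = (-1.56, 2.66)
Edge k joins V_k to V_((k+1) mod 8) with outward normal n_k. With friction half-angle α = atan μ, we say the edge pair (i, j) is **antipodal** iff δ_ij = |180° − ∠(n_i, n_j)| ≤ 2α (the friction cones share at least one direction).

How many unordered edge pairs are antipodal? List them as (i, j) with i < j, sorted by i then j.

α = atan 0.8 = 38.66°;  2α = 77.32°
n_0 = (-0.3087, -0.9512)
n_1 = (+0.9569, -0.2903)
n_2 = (+0.9855, +0.1695)
n_3 = (+0.8505, +0.5261)
n_4 = (+0.6336, +0.7736)
n_5 = (+0.1961, +0.9806)
n_6 = (-0.4384, +0.8988)
n_7 = (-0.9999, +0.0104)
  (0,1): δ = 88.89°  ·
  (0,2): δ = 62.26°  ✓
  (0,3): δ = 40.28°  ✓
  (0,4): δ = 21.34°  ✓
  (0,5): δ = 6.67°  ✓
  (0,6): δ = 43.98°  ✓
  (0,7): δ = 107.39°  ·
  (1,2): δ = 153.36°  ·
  (1,3): δ = 131.38°  ·
  (1,4): δ = 112.44°  ·
  (1,5): δ = 84.43°  ·
  (1,6): δ = 47.12°  ✓
  (1,7): δ = 16.28°  ✓
  (2,3): δ = 158.02°  ·
  (2,4): δ = 139.08°  ·
  (2,5): δ = 111.07°  ·
  (2,6): δ = 73.76°  ✓
  (2,7): δ = 10.35°  ✓
  (3,4): δ = 161.06°  ·
  (3,5): δ = 133.05°  ·
  (3,6): δ = 95.74°  ·
  (3,7): δ = 32.33°  ✓
  (4,5): δ = 151.99°  ·
  (4,6): δ = 114.68°  ·
  (4,7): δ = 51.27°  ✓
  (5,6): δ = 142.69°  ·
  (5,7): δ = 79.28°  ·
  (6,7): δ = 116.60°  ·
antipodal pairs: 11

count = 11; pairs: (0,2), (0,3), (0,4), (0,5), (0,6), (1,6), (1,7), (2,6), (2,7), (3,7), (4,7)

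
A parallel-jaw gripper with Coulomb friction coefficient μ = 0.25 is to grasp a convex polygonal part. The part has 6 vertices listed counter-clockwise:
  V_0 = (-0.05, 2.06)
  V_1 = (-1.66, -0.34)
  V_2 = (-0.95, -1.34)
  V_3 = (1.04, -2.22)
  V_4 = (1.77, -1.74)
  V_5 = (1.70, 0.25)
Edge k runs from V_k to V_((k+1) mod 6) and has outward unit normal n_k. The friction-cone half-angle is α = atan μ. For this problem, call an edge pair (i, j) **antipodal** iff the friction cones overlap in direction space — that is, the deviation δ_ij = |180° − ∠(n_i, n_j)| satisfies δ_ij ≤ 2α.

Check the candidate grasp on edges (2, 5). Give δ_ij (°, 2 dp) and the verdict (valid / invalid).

α = atan 0.25 = 14.04°;  2α = 28.07°
edge 2: e_2 = (+1.99, -0.88);  n_2 = (-0.4044, -0.9146)
edge 5: e_5 = (-1.75, +1.81);  n_5 = (+0.7189, +0.6951)
∠(n_2, n_5) = 157.89°
δ = |180° − 157.89°| = 22.11°
22.11° ≤ 2α = 28.07°  →  valid

δ = 22.11°, valid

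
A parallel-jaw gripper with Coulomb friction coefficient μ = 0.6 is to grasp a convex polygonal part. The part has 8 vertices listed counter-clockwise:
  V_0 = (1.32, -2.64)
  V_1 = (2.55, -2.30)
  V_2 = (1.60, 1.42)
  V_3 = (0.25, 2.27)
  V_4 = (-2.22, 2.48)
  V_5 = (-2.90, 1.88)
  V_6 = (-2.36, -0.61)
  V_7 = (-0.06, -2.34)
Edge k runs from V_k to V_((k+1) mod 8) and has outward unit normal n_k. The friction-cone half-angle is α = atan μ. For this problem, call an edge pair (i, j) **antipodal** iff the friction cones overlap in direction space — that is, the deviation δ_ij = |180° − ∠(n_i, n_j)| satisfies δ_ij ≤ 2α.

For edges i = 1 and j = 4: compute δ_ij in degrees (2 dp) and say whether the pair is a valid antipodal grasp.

δ = 62.90°, invalid

α = atan 0.6 = 30.96°;  2α = 61.93°
edge 1: e_1 = (-0.95, +3.72);  n_1 = (+0.9689, +0.2474)
edge 4: e_4 = (-0.68, -0.60);  n_4 = (-0.6616, +0.7498)
∠(n_1, n_4) = 117.10°
δ = |180° − 117.10°| = 62.90°
62.90° > 2α = 61.93°  →  invalid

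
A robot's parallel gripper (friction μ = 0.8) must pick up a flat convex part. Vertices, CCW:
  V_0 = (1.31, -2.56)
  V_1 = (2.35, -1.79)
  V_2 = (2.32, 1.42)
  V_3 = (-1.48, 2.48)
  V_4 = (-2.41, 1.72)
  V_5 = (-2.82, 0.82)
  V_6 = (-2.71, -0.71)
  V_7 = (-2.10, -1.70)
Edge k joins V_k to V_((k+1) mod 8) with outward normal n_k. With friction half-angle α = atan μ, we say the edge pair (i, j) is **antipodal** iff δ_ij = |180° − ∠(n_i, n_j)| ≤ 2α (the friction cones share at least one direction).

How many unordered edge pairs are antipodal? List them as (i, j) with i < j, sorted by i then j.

count = 13; pairs: (0,2), (0,3), (0,4), (0,5), (1,3), (1,4), (1,5), (1,6), (1,7), (2,5), (2,6), (2,7), (3,7)

α = atan 0.8 = 38.66°;  2α = 77.32°
n_0 = (+0.5950, -0.8037)
n_1 = (+1.0000, +0.0093)
n_2 = (+0.2687, +0.9632)
n_3 = (-0.6328, +0.7743)
n_4 = (-0.9100, +0.4146)
n_5 = (-0.9974, -0.0717)
n_6 = (-0.8514, -0.5246)
n_7 = (-0.2445, -0.9696)
  (0,1): δ = 125.98°  ·
  (0,2): δ = 52.10°  ✓
  (0,3): δ = 2.74°  ✓
  (0,4): δ = 28.99°  ✓
  (0,5): δ = 57.60°  ✓
  (0,6): δ = 85.12°  ·
  (0,7): δ = 129.33°  ·
  (1,2): δ = 106.12°  ·
  (1,3): δ = 51.28°  ✓
  (1,4): δ = 25.03°  ✓
  (1,5): δ = 3.58°  ✓
  (1,6): δ = 31.10°  ✓
  (1,7): δ = 75.31°  ✓
  (2,3): δ = 125.16°  ·
  (2,4): δ = 98.91°  ·
  (2,5): δ = 70.30°  ✓
  (2,6): δ = 42.77°  ✓
  (2,7): δ = 1.43°  ✓
  (3,4): δ = 153.75°  ·
  (3,5): δ = 125.14°  ·
  (3,6): δ = 97.62°  ·
  (3,7): δ = 53.41°  ✓
  (4,5): δ = 151.40°  ·
  (4,6): δ = 123.87°  ·
  (4,7): δ = 79.66°  ·
  (5,6): δ = 152.47°  ·
  (5,7): δ = 108.27°  ·
  (6,7): δ = 135.79°  ·
antipodal pairs: 13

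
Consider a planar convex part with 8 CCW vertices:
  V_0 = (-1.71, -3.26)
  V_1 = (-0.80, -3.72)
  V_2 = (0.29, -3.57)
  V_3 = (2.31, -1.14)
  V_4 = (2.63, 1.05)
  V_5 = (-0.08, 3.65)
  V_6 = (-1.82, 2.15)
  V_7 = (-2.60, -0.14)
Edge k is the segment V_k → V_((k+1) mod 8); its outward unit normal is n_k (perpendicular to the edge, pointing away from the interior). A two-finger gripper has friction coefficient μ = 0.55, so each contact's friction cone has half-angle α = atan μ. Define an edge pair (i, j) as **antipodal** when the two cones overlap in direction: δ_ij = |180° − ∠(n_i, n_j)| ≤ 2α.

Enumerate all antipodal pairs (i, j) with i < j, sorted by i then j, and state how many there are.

count = 10; pairs: (0,4), (1,4), (1,5), (2,5), (2,6), (2,7), (3,5), (3,6), (3,7), (4,7)

α = atan 0.55 = 28.81°;  2α = 57.62°
n_0 = (-0.4511, -0.8925)
n_1 = (+0.1363, -0.9907)
n_2 = (+0.7690, -0.6393)
n_3 = (+0.9895, -0.1446)
n_4 = (+0.6923, +0.7216)
n_5 = (-0.6529, +0.7574)
n_6 = (-0.9466, +0.3224)
n_7 = (-0.9616, -0.2743)
  (0,1): δ = 145.35°  ·
  (0,2): δ = 102.92°  ·
  (0,3): δ = 71.50°  ·
  (0,4): δ = 17.00°  ✓
  (0,5): δ = 67.58°  ·
  (0,6): δ = 98.01°  ·
  (0,7): δ = 132.74°  ·
  (1,2): δ = 137.57°  ·
  (1,3): δ = 106.15°  ·
  (1,4): δ = 51.65°  ✓
  (1,5): δ = 32.93°  ✓
  (1,6): δ = 63.36°  ·
  (1,7): δ = 98.09°  ·
  (2,3): δ = 148.58°  ·
  (2,4): δ = 94.08°  ·
  (2,5): δ = 9.50°  ✓
  (2,6): δ = 20.93°  ✓
  (2,7): δ = 55.66°  ✓
  (3,4): δ = 125.50°  ·
  (3,5): δ = 40.92°  ✓
  (3,6): δ = 10.50°  ✓
  (3,7): δ = 24.23°  ✓
  (4,5): δ = 95.42°  ·
  (4,6): δ = 65.00°  ·
  (4,7): δ = 30.27°  ✓
  (5,6): δ = 149.57°  ·
  (5,7): δ = 114.84°  ·
  (6,7): δ = 145.27°  ·
antipodal pairs: 10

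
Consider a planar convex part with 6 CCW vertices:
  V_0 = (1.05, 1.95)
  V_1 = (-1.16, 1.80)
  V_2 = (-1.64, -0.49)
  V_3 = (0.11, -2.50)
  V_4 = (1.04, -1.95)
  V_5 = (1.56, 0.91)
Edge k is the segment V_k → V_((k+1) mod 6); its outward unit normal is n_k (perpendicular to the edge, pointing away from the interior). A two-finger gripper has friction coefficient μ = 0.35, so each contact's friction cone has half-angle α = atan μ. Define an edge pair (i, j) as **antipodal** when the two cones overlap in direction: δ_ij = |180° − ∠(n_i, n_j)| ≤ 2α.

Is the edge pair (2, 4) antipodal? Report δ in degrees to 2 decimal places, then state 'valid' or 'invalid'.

α = atan 0.35 = 19.29°;  2α = 38.58°
edge 2: e_2 = (+1.75, -2.01);  n_2 = (-0.7542, -0.6566)
edge 4: e_4 = (+0.52, +2.86);  n_4 = (+0.9839, -0.1789)
∠(n_2, n_4) = 128.65°
δ = |180° − 128.65°| = 51.35°
51.35° > 2α = 38.58°  →  invalid

δ = 51.35°, invalid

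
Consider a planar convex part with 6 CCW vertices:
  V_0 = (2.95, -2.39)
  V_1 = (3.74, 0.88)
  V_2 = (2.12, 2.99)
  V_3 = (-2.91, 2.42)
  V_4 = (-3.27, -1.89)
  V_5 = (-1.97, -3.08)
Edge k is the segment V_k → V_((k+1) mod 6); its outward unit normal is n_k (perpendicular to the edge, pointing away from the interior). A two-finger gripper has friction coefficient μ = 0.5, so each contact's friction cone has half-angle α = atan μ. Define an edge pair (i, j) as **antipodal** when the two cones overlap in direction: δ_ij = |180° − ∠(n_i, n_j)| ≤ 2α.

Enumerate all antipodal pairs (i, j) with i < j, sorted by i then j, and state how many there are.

α = atan 0.5 = 26.57°;  2α = 53.13°
n_0 = (+0.9720, -0.2348)
n_1 = (+0.7932, +0.6090)
n_2 = (-0.1126, +0.9936)
n_3 = (-0.9965, +0.0832)
n_4 = (-0.6752, -0.7376)
n_5 = (+0.1389, -0.9903)
  (0,1): δ = 128.90°  ·
  (0,2): δ = 69.95°  ·
  (0,3): δ = 8.81°  ✓
  (0,4): δ = 61.11°  ·
  (0,5): δ = 111.57°  ·
  (1,2): δ = 121.05°  ·
  (1,3): δ = 42.29°  ✓
  (1,4): δ = 10.01°  ✓
  (1,5): δ = 60.47°  ·
  (2,3): δ = 101.24°  ·
  (2,4): δ = 48.94°  ✓
  (2,5): δ = 1.52°  ✓
  (3,4): δ = 127.70°  ·
  (3,5): δ = 77.24°  ·
  (4,5): δ = 129.55°  ·
antipodal pairs: 5

count = 5; pairs: (0,3), (1,3), (1,4), (2,4), (2,5)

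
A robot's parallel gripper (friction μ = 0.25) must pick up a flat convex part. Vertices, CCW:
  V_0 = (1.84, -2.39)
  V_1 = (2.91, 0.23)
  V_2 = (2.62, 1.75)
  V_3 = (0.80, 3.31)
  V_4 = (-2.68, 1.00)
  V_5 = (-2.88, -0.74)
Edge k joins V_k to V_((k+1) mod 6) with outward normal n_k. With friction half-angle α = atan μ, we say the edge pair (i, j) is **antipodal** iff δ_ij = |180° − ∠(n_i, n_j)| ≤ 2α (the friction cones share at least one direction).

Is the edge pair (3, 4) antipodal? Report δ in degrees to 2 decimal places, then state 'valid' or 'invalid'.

α = atan 0.25 = 14.04°;  2α = 28.07°
edge 3: e_3 = (-3.48, -2.31);  n_3 = (-0.5530, +0.8332)
edge 4: e_4 = (-0.20, -1.74);  n_4 = (-0.9935, +0.1142)
∠(n_3, n_4) = 49.87°
δ = |180° − 49.87°| = 130.13°
130.13° > 2α = 28.07°  →  invalid

δ = 130.13°, invalid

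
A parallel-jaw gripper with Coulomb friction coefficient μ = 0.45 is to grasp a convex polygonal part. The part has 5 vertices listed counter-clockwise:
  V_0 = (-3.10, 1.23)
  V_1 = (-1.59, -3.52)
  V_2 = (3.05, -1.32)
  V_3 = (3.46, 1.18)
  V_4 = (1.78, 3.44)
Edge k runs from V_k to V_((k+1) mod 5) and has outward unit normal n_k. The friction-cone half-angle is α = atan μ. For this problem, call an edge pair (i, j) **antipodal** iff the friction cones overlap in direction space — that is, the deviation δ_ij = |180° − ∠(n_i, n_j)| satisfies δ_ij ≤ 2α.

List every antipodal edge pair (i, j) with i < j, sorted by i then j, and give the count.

count = 3; pairs: (0,2), (0,3), (1,4)

α = atan 0.45 = 24.23°;  2α = 48.46°
n_0 = (-0.9530, -0.3030)
n_1 = (+0.4284, -0.9036)
n_2 = (+0.9868, -0.1618)
n_3 = (+0.8025, +0.5966)
n_4 = (-0.4125, +0.9109)
  (0,1): δ = 82.27°  ·
  (0,2): δ = 26.95°  ✓
  (0,3): δ = 18.99°  ✓
  (0,4): δ = 96.73°  ·
  (1,2): δ = 124.68°  ·
  (1,3): δ = 78.74°  ·
  (1,4): δ = 1.00°  ✓
  (2,3): δ = 134.06°  ·
  (2,4): δ = 56.32°  ·
  (3,4): δ = 102.26°  ·
antipodal pairs: 3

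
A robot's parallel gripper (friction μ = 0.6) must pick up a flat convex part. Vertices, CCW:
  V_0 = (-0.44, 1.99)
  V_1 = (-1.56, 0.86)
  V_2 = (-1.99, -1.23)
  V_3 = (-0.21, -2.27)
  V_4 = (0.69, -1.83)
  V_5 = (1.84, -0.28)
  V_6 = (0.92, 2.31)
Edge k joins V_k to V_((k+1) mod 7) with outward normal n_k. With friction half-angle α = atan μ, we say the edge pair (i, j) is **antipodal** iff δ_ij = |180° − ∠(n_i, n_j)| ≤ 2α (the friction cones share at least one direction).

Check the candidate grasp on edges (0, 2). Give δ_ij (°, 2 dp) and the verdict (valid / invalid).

α = atan 0.6 = 30.96°;  2α = 61.93°
edge 0: e_0 = (-1.12, -1.13);  n_0 = (-0.7102, +0.7040)
edge 2: e_2 = (+1.78, -1.04);  n_2 = (-0.5045, -0.8634)
∠(n_0, n_2) = 104.45°
δ = |180° − 104.45°| = 75.55°
75.55° > 2α = 61.93°  →  invalid

δ = 75.55°, invalid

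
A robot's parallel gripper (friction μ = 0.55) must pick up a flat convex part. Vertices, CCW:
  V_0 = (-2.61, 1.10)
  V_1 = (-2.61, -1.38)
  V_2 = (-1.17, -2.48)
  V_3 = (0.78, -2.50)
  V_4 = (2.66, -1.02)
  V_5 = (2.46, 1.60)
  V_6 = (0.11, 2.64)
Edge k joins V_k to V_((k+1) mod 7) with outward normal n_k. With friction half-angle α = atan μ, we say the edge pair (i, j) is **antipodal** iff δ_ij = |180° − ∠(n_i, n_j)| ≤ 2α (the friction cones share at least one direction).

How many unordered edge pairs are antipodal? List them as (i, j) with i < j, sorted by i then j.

α = atan 0.55 = 28.81°;  2α = 57.62°
n_0 = (-1.0000, -0.0000)
n_1 = (-0.6070, -0.7947)
n_2 = (-0.0103, -0.9999)
n_3 = (+0.6186, -0.7857)
n_4 = (+0.9971, +0.0761)
n_5 = (+0.4047, +0.9145)
n_6 = (-0.4927, +0.8702)
  (0,1): δ = 127.38°  ·
  (0,2): δ = 90.59°  ·
  (0,3): δ = 51.79°  ✓
  (0,4): δ = 4.37°  ✓
  (0,5): δ = 66.13°  ·
  (0,6): δ = 119.52°  ·
  (1,2): δ = 143.21°  ·
  (1,3): δ = 104.41°  ·
  (1,4): δ = 48.26°  ✓
  (1,5): δ = 13.50°  ✓
  (1,6): δ = 66.89°  ·
  (2,3): δ = 141.20°  ·
  (2,4): δ = 85.05°  ·
  (2,5): δ = 23.28°  ✓
  (2,6): δ = 30.11°  ✓
  (3,4): δ = 123.85°  ·
  (3,5): δ = 62.08°  ·
  (3,6): δ = 8.69°  ✓
  (4,5): δ = 118.24°  ·
  (4,6): δ = 64.85°  ·
  (5,6): δ = 126.61°  ·
antipodal pairs: 7

count = 7; pairs: (0,3), (0,4), (1,4), (1,5), (2,5), (2,6), (3,6)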